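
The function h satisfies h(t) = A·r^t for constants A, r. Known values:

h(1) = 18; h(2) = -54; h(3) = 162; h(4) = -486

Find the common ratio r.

-3

Consecutive ratio: -54/18 = -3, and 162/(-54) = -3, so r = -3.
Then A·(-3)^1 = 18 gives A = -6, and h(t) = -6·(-3)^t.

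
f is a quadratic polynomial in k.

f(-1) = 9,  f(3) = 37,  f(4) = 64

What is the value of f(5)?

Write f(k) = ak² + bk + c; the 3 given values yield a linear system in the 3 coefficients.
Solving, f(k) = 4k² - k + 4.
Then f(5) = 99.

99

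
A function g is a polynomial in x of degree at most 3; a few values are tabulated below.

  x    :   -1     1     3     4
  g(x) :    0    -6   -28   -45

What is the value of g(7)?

-120

Write g(x) = ax³ + bx² + cx + d; the 4 given values yield a linear system in the 4 coefficients.
Solving, the leading coefficient vanishes, and g(x) = -2x² - 3x - 1.
Then g(7) = -120.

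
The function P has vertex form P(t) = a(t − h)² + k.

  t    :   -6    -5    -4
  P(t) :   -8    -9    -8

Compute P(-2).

First differences -1, 1; second difference 2 = 2a, so a = 1.
Expanding, the t-coefficient is −2ah = -2h; matching it to the data gives h = -5, and then k = -9.
So P(t) = 1(t + 5)² − 9.
P(-2) = 1·3² − 9 = 0.

0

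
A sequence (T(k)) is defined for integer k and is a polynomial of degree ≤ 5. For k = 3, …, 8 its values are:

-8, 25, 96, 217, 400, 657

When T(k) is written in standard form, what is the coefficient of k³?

First differences: 33, 71, 121, 183, 257. Second differences: 38, 50, 62, 74. Third differences: 12, 12, 12.
Level-3 differences are constant, so T has degree 3.
Fitting a degree-3 polynomial gives T(k) = 2k³ - 5k² - 6k + 1.
The coefficient of k³ is 2.

2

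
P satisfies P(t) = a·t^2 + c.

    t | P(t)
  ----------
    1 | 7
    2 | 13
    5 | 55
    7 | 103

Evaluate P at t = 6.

77

From P(1) = 7 and P(2) = 13: 1a + c = 7 and 4a + c = 13.
Subtracting: 3a = 6, so a = 2; then c = 7 − 2·1 = 5.
So P(t) = 2t² + 5, and P(6) = 77.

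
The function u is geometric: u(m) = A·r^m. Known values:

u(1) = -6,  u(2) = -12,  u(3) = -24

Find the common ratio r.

Consecutive ratio: -12/(-6) = 2, and -24/(-12) = 2, so r = 2.
Then A·2^1 = -6 gives A = -3, and u(m) = -3·2^m.

2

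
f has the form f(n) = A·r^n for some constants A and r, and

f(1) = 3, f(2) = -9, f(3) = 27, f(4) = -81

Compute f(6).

Consecutive ratio: -9/3 = -3, and 27/(-9) = -3, so r = -3.
Then A·(-3)^1 = 3 gives A = -1, and f(n) = -1·(-3)^n.
f(6) = -1·(-3)^6 = -729.

-729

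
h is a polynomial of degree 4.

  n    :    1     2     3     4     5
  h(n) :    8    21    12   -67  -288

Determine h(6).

Write h(n) = an^4 + bn³ + cn² + dn + e; the 5 given values yield a linear system in the 5 coefficients.
Solving, h(n) = -n^4 + 2n³ + 2n² + 8n - 3.
Then h(6) = -747.

-747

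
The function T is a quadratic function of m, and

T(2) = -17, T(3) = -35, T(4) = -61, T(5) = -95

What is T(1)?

Write T(m) = am² + bm + c; the 4 given values yield a linear system in the 3 coefficients.
Solving, T(m) = -4m² + 2m - 5.
Then T(1) = -7.

-7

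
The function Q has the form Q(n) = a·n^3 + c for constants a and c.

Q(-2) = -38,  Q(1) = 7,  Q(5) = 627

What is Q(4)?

From Q(-2) = -38 and Q(1) = 7: -8a + c = -38 and 1a + c = 7.
Subtracting: 9a = 45, so a = 5; then c = -38 − 5·(-8) = 2.
So Q(n) = 5n³ + 2, and Q(4) = 322.

322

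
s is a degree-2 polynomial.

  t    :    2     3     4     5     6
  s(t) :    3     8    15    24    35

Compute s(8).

Write s(t) = at² + bt + c; the 5 given values yield a linear system in the 3 coefficients.
Solving, s(t) = t² - 1.
Then s(8) = 63.

63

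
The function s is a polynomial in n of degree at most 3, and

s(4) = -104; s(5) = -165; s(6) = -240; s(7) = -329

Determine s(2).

-24

First differences: -61, -75, -89. Second differences: -14, -14.
Level-2 differences are constant, so s has degree 2.
Fitting a degree-2 polynomial gives s(n) = -7n² + 2n.
Then s(2) = -24.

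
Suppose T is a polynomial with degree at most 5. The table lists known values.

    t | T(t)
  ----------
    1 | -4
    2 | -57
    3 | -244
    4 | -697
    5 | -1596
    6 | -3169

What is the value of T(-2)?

Write T(t) = at^5 + bt^4 + ct³ + dt² + et + p; the 6 given values yield a linear system in the 6 coefficients.
Solving, the leading coefficient vanishes, and T(t) = -2t^4 - 2t³ - 5t² + 6t - 1.
Then T(-2) = -49.

-49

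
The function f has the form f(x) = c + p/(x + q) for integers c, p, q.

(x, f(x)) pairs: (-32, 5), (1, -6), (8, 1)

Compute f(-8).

(f(x) − c)(x + q) = p for each data point; the three points give a linear system in c and q, then p follows.
Solving: c = 4, q = 2, p = -30, so f(x) = 4 − 30/(x + 2).
Then f(-8) = 4 − 30/(-6) = 9.

9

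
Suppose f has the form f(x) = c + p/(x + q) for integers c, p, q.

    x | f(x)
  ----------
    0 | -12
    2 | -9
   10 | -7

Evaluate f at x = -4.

(f(x) − c)(x + q) = p for each data point; the three points give a linear system in c and q, then p follows.
Solving: c = -6, q = 2, p = -12, so f(x) = -6 − 12/(x + 2).
Then f(-4) = -6 − 12/(-2) = 0.

0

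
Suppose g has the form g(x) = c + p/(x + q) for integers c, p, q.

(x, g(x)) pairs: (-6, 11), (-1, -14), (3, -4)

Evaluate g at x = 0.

(g(x) − c)(x + q) = p for each data point; the three points give a linear system in c and q, then p follows.
Solving: c = 1, q = 3, p = -30, so g(x) = 1 − 30/(x + 3).
Then g(0) = 1 − 30/3 = -9.

-9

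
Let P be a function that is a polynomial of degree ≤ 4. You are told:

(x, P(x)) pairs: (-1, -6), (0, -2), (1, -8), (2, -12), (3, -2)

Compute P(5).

108

First differences: 4, -6, -4, 10. Second differences: -10, 2, 14. Third differences: 12, 12.
Level-3 differences are constant, so P has degree 3.
Fitting a degree-3 polynomial gives P(x) = 2x³ - 5x² - 3x - 2.
Then P(5) = 108.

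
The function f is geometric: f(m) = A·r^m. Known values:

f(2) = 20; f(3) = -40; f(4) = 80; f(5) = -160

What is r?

-2

Consecutive ratio: -40/20 = -2, and 80/(-40) = -2, so r = -2.
Then A·(-2)^2 = 20 gives A = 5, and f(m) = 5·(-2)^m.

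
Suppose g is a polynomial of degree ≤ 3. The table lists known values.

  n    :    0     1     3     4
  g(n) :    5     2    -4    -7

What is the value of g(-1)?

Write g(n) = an³ + bn² + cn + d; the 4 given values yield a linear system in the 4 coefficients.
Solving, the top 2 coefficients vanish, and g(n) = -3n + 5.
Then g(-1) = 8.

8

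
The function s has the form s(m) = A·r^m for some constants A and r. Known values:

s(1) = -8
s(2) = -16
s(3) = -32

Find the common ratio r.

2

Consecutive ratio: -16/(-8) = 2, and -32/(-16) = 2, so r = 2.
Then A·2^1 = -8 gives A = -4, and s(m) = -4·2^m.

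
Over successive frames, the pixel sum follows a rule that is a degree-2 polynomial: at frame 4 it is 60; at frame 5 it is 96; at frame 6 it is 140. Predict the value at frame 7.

192

Write the value at t as g(t).
Write g(t) = at² + bt + c; the 3 given values yield a linear system in the 3 coefficients.
Solving, g(t) = 4t² - 4.
Then g(7) = 192.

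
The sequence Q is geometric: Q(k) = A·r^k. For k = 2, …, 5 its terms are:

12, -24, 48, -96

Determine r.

Consecutive ratio: -24/12 = -2, and 48/(-24) = -2, so r = -2.
Then A·(-2)^2 = 12 gives A = 3, and Q(k) = 3·(-2)^k.

-2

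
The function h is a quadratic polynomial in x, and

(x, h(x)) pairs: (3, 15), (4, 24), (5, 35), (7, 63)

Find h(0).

0

Write h(x) = ax² + bx + c; the 4 given values yield a linear system in the 3 coefficients.
Solving, h(x) = x² + 2x.
Then h(0) = 0.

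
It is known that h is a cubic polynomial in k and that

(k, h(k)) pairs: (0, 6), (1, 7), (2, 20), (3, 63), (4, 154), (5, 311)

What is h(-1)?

-1

Write h(k) = ak³ + bk² + ck + d; the 6 given values yield a linear system in the 4 coefficients.
Solving, h(k) = 3k³ - 3k² + k + 6.
Then h(-1) = -1.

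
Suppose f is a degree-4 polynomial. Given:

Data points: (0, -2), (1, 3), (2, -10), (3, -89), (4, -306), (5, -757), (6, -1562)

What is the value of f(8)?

-4834

First differences: 5, -13, -79, -217, -451, -805. Second differences: -18, -66, -138, -234, -354. Third differences: -48, -72, -96, -120. Fourth differences: -24, -24, -24.
Level-4 differences are constant, so f has degree 4.
Fitting a degree-4 polynomial gives f(k) = -k^4 - 2k³ + 4k² + 4k - 2.
Then f(8) = -4834.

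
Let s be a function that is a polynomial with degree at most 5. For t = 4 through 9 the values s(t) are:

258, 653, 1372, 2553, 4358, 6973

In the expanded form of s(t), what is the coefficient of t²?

-4

Write s(t) = at^5 + bt^4 + ct³ + dt² + et + p; the 6 given values yield a linear system in the 6 coefficients.
Solving, the leading coefficient vanishes, and s(t) = t^4 + t³ - 4t² + t - 2.
The coefficient of t² is -4.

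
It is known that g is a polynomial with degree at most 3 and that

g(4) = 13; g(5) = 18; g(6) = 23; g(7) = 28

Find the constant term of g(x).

First differences: 5, 5, 5.
Level-1 differences are constant, so g has degree 1.
Fitting a degree-1 polynomial gives g(x) = 5x - 7.
The constant term is g(0) = -7.

-7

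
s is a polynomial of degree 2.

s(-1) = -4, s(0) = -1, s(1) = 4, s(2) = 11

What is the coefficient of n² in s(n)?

1

First differences: 3, 5, 7. Second differences: 2, 2.
Level-2 differences are constant, so s has degree 2.
Fitting a degree-2 polynomial gives s(n) = n² + 4n - 1.
The coefficient of n² is 1.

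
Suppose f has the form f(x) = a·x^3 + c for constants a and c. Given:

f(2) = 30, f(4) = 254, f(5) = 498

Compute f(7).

From f(2) = 30 and f(4) = 254: 8a + c = 30 and 64a + c = 254.
Subtracting: 56a = 224, so a = 4; then c = 30 − 4·8 = -2.
So f(x) = 4x³ − 2, and f(7) = 1370.

1370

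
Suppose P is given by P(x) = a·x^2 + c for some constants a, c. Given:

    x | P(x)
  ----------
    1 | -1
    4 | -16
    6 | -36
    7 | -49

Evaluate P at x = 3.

-9

From P(1) = -1 and P(4) = -16: 1a + c = -1 and 16a + c = -16.
Subtracting: 15a = -15, so a = -1; then c = -1 − (-1)·1 = 0.
So P(x) = -1x² + 0, and P(3) = -9.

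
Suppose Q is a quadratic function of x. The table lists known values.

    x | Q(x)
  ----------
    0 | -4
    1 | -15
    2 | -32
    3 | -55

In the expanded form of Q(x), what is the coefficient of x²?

First differences: -11, -17, -23. Second differences: -6, -6.
Level-2 differences are constant, so Q has degree 2.
Fitting a degree-2 polynomial gives Q(x) = -3x² - 8x - 4.
The coefficient of x² is -3.

-3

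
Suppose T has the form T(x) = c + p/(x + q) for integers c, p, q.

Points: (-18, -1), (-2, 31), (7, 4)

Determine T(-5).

(T(x) − c)(x + q) = p for each data point; the three points give a linear system in c and q, then p follows.
Solving: c = 1, q = 3, p = 30, so T(x) = 1 + 30/(x + 3).
Then T(-5) = 1 + 30/(-2) = -14.

-14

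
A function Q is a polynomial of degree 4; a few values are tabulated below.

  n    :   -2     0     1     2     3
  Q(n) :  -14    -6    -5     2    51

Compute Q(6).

1170

Write Q(n) = an^4 + bn³ + cn² + dn + e; the 5 given values yield a linear system in the 5 coefficients.
Solving, Q(n) = n^4 - 4n² + 4n - 6.
Then Q(6) = 1170.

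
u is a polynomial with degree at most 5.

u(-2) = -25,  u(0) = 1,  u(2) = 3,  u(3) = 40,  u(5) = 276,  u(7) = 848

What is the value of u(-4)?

Write u(n) = an^5 + bn^4 + cn³ + dn² + en + p; the 6 given values yield a linear system in the 6 coefficients.
Solving, the top 2 coefficients vanish, and u(n) = 3n³ - 3n² - 5n + 1.
Then u(-4) = -219.

-219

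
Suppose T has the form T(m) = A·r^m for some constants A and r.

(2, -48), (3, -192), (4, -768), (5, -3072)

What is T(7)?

Consecutive ratio: -192/(-48) = 4, and -768/(-192) = 4, so r = 4.
Then A·4^2 = -48 gives A = -3, and T(m) = -3·4^m.
T(7) = -3·4^7 = -49152.

-49152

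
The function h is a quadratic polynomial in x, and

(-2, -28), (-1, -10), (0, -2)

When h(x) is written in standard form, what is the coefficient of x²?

-5

Write h(x) = ax² + bx + c; the 3 given values yield a linear system in the 3 coefficients.
Solving, h(x) = -5x² + 3x - 2.
The coefficient of x² is -5.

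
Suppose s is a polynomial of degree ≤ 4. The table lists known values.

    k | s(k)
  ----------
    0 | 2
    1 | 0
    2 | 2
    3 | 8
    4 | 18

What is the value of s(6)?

50

First differences: -2, 2, 6, 10. Second differences: 4, 4, 4.
Level-2 differences are constant, so s has degree 2.
Fitting a degree-2 polynomial gives s(k) = 2k² - 4k + 2.
Then s(6) = 50.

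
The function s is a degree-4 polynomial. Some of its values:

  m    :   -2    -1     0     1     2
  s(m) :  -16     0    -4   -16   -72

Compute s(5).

-1584

Write s(m) = am^4 + bm³ + cm² + dm + e; the 5 given values yield a linear system in the 5 coefficients.
Solving, s(m) = -2m^4 - 2m³ - 2m² - 6m - 4.
Then s(5) = -1584.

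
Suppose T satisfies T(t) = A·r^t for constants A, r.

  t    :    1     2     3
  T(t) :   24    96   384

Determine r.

4

Consecutive ratio: 96/24 = 4, and 384/96 = 4, so r = 4.
Then A·4^1 = 24 gives A = 6, and T(t) = 6·4^t.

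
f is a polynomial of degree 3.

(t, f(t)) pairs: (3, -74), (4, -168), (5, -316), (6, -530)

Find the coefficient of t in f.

1

Write f(t) = at³ + bt² + ct + d; the 4 given values yield a linear system in the 4 coefficients.
Solving, f(t) = -2t³ - 3t² + t + 4.
The coefficient of t is 1.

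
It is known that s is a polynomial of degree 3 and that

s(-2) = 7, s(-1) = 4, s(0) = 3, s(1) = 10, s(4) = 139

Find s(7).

556

Write s(m) = am³ + bm² + cm + d; the 5 given values yield a linear system in the 4 coefficients.
Solving, s(m) = m³ + 4m² + 2m + 3.
Then s(7) = 556.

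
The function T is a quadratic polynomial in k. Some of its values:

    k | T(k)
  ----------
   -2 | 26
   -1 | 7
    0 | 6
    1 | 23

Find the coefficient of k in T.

First differences: -19, -1, 17. Second differences: 18, 18.
Level-2 differences are constant, so T has degree 2.
Fitting a degree-2 polynomial gives T(k) = 9k² + 8k + 6.
The coefficient of k is 8.

8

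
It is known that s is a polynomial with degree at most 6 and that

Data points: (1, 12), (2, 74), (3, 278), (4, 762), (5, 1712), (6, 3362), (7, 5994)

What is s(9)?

15572

First differences: 62, 204, 484, 950, 1650, 2632. Second differences: 142, 280, 466, 700, 982. Third differences: 138, 186, 234, 282. Fourth differences: 48, 48, 48.
Level-4 differences are constant, so s has degree 4.
Fitting a degree-4 polynomial gives s(m) = 2m^4 + 3m³ + 3m² + 2m + 2.
Then s(9) = 15572.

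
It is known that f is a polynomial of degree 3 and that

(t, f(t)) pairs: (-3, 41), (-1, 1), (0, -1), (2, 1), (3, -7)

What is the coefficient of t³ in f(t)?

-1

Write f(t) = at³ + bt² + ct + d; the 5 given values yield a linear system in the 4 coefficients.
Solving, f(t) = -t³ + 2t² + t - 1.
The coefficient of t³ is -1.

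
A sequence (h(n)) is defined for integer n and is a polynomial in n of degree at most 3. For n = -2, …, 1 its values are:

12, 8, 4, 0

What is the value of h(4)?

-12

Write h(n) = an³ + bn² + cn + d; the 4 given values yield a linear system in the 4 coefficients.
Solving, the top 2 coefficients vanish, and h(n) = -4n + 4.
Then h(4) = -12.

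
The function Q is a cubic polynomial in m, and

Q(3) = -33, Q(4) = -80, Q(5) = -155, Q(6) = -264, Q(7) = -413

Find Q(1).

1

Write Q(m) = am³ + bm² + cm + d; the 5 given values yield a linear system in the 4 coefficients.
Solving, Q(m) = -m³ - 2m² + 4m.
Then Q(1) = 1.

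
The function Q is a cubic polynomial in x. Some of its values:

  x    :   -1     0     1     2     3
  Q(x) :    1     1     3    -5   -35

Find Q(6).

-377

Write Q(x) = ax³ + bx² + cx + d; the 5 given values yield a linear system in the 4 coefficients.
Solving, Q(x) = -2x³ + x² + 3x + 1.
Then Q(6) = -377.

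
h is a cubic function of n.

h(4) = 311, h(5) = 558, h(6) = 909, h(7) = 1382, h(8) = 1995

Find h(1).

14

First differences: 247, 351, 473, 613. Second differences: 104, 122, 140. Third differences: 18, 18.
Level-3 differences are constant, so h has degree 3.
Fitting a degree-3 polynomial gives h(n) = 3n³ + 7n² + n + 3.
Then h(1) = 14.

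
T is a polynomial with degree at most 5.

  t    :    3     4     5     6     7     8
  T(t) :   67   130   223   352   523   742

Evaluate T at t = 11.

1747

First differences: 63, 93, 129, 171, 219. Second differences: 30, 36, 42, 48. Third differences: 6, 6, 6.
Level-3 differences are constant, so T has degree 3.
Fitting a degree-3 polynomial gives T(t) = t³ + 3t² + 5t - 2.
Then T(11) = 1747.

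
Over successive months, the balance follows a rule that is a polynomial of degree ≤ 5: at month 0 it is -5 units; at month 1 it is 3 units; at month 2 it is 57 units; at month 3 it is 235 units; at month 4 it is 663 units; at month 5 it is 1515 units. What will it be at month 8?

Write the value at m as s(m).
First differences: 8, 54, 178, 428, 852. Second differences: 46, 124, 250, 424. Third differences: 78, 126, 174. Fourth differences: 48, 48.
Level-4 differences are constant, so s has degree 4.
Fitting a degree-4 polynomial gives s(m) = 2m^4 + m³ + 6m² - m - 5.
Then s(8) = 9075.

9075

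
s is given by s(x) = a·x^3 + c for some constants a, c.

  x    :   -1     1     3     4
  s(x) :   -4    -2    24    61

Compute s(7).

340

From s(-1) = -4 and s(1) = -2: -1a + c = -4 and 1a + c = -2.
Subtracting: 2a = 2, so a = 1; then c = -4 − 1·(-1) = -3.
So s(x) = 1x³ − 3, and s(7) = 340.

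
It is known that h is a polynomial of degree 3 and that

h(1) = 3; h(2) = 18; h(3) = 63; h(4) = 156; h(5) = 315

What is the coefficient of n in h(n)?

3

Write h(n) = an³ + bn² + cn + d; the 5 given values yield a linear system in the 4 coefficients.
Solving, h(n) = 3n³ - 3n² + 3n.
The coefficient of n is 3.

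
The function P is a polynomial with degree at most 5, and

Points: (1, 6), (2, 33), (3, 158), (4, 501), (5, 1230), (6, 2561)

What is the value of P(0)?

Write P(n) = an^5 + bn^4 + cn³ + dn² + en + p; the 6 given values yield a linear system in the 6 coefficients.
Solving, the leading coefficient vanishes, and P(n) = 2n^4 - n² + 5.
Then P(0) = 5.

5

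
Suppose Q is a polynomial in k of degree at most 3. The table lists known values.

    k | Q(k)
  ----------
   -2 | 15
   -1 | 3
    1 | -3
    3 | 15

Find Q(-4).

Write Q(k) = ak³ + bk² + ck + d; the 4 given values yield a linear system in the 4 coefficients.
Solving, the leading coefficient vanishes, and Q(k) = 3k² - 3k - 3.
Then Q(-4) = 57.

57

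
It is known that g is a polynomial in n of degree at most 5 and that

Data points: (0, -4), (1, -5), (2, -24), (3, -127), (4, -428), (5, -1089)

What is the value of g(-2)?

-32

First differences: -1, -19, -103, -301, -661. Second differences: -18, -84, -198, -360. Third differences: -66, -114, -162. Fourth differences: -48, -48.
Level-4 differences are constant, so g has degree 4.
Fitting a degree-4 polynomial gives g(n) = -2n^4 + n³ + 2n² - 2n - 4.
Then g(-2) = -32.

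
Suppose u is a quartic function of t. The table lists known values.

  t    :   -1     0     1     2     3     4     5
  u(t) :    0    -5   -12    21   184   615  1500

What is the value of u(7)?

First differences: -5, -7, 33, 163, 431, 885. Second differences: -2, 40, 130, 268, 454. Third differences: 42, 90, 138, 186. Fourth differences: 48, 48, 48.
Level-4 differences are constant, so u has degree 4.
Fitting a degree-4 polynomial gives u(t) = 2t^4 + 3t³ - 3t² - 9t - 5.
Then u(7) = 5616.

5616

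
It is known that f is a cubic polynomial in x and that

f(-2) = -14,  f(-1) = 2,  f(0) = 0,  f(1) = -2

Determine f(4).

172

Write f(x) = ax³ + bx² + cx + d; the 4 given values yield a linear system in the 4 coefficients.
Solving, f(x) = 3x³ - 5x.
Then f(4) = 172.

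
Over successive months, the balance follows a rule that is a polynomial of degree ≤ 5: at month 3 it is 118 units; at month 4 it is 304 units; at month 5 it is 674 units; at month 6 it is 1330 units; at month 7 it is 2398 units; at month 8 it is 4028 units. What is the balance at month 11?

14150

Write the value at n as f(n).
First differences: 186, 370, 656, 1068, 1630. Second differences: 184, 286, 412, 562. Third differences: 102, 126, 150. Fourth differences: 24, 24.
Level-4 differences are constant, so f has degree 4.
Fitting a degree-4 polynomial gives f(n) = n^4 - n³ + 7n² - n + 4.
Then f(11) = 14150.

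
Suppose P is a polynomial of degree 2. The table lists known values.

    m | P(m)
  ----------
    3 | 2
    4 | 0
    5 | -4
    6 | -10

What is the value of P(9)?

-40

Write P(m) = am² + bm + c; the 4 given values yield a linear system in the 3 coefficients.
Solving, P(m) = -m² + 5m - 4.
Then P(9) = -40.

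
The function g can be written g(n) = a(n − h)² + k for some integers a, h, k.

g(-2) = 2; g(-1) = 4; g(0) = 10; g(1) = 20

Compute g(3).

First differences 2, 6, 10; second difference 4 = 2a, so a = 2.
Expanding, the n-coefficient is −2ah = -4h; matching it to the data gives h = -2, and then k = 2.
So g(n) = 2(n + 2)² + 2.
g(3) = 2·5² + 2 = 52.

52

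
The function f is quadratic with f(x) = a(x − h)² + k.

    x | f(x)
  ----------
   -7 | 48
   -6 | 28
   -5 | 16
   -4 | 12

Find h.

-4

First differences -20, -12, -4; second difference 8 = 2a, so a = 4.
Expanding, the x-coefficient is −2ah = -8h; matching it to the data gives h = -4, and then k = 12.
So f(x) = 4(x + 4)² + 12.
Hence h = -4.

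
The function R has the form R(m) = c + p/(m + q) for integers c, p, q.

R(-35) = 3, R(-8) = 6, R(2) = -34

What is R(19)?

(R(m) − c)(m + q) = p for each data point; the three points give a linear system in c and q, then p follows.
Solving: c = 2, q = -1, p = -36, so R(m) = 2 − 36/(m − 1).
Then R(19) = 2 − 36/18 = 0.

0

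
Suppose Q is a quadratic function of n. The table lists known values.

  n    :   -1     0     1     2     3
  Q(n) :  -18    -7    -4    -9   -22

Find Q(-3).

-64

Write Q(n) = an² + bn + c; the 5 given values yield a linear system in the 3 coefficients.
Solving, Q(n) = -4n² + 7n - 7.
Then Q(-3) = -64.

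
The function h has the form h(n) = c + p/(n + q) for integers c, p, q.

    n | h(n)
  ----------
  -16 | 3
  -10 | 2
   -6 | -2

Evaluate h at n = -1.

(h(n) − c)(n + q) = p for each data point; the three points give a linear system in c and q, then p follows.
Solving: c = 4, q = 4, p = 12, so h(n) = 4 + 12/(n + 4).
Then h(-1) = 4 + 12/3 = 8.

8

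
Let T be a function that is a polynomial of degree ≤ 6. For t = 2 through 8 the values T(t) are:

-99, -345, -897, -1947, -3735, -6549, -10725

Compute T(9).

Write T(t) = at^6 + bt^5 + ct^4 + dt³ + et² + pt + q; the 7 given values yield a linear system in the 7 coefficients.
Solving, the top 2 coefficients vanish, and T(t) = -2t^4 - 4t³ - 7t² - 5t + 3.
Then T(9) = -16647.

-16647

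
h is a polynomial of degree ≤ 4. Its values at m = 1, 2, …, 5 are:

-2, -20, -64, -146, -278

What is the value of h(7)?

First differences: -18, -44, -82, -132. Second differences: -26, -38, -50. Third differences: -12, -12.
Level-3 differences are constant, so h has degree 3.
Fitting a degree-3 polynomial gives h(m) = -2m³ - m² - m + 2.
Then h(7) = -740.

-740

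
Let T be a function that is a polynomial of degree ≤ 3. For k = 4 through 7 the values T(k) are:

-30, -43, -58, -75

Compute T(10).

First differences: -13, -15, -17. Second differences: -2, -2.
Level-2 differences are constant, so T has degree 2.
Fitting a degree-2 polynomial gives T(k) = -k² - 4k + 2.
Then T(10) = -138.

-138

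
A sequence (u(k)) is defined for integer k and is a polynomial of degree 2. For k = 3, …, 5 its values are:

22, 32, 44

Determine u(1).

Write u(k) = ak² + bk + c; the 3 given values yield a linear system in the 3 coefficients.
Solving, u(k) = k² + 3k + 4.
Then u(1) = 8.

8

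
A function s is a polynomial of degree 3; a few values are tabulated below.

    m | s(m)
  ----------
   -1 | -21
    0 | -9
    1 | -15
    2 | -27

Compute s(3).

Write s(m) = am³ + bm² + cm + d; the 4 given values yield a linear system in the 4 coefficients.
Solving, s(m) = 2m³ - 9m² + m - 9.
Then s(3) = -33.

-33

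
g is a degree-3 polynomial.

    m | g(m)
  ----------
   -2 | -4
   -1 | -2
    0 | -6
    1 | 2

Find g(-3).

Write g(m) = am³ + bm² + cm + d; the 4 given values yield a linear system in the 4 coefficients.
Solving, g(m) = 3m³ + 6m² - m - 6.
Then g(-3) = -30.

-30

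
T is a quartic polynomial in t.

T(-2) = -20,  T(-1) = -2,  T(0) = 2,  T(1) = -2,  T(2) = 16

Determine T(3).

Write T(t) = at^4 + bt³ + ct² + dt + e; the 5 given values yield a linear system in the 5 coefficients.
Solving, T(t) = t^4 + 3t³ - 5t² - 3t + 2.
Then T(3) = 110.

110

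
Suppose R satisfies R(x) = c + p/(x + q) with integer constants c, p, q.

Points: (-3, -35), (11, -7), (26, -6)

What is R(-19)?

-3

(R(x) − c)(x + q) = p for each data point; the three points give a linear system in c and q, then p follows.
Solving: c = -5, q = 4, p = -30, so R(x) = -5 − 30/(x + 4).
Then R(-19) = -5 − 30/(-15) = -3.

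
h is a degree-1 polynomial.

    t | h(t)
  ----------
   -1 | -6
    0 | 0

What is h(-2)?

-12

Write h(t) = at + b; the 2 given values yield a linear system in the 2 coefficients.
Solving, h(t) = 6t.
Then h(-2) = -12.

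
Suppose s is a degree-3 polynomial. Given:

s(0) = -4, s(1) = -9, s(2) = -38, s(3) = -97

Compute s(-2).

-42

Write s(k) = ak³ + bk² + ck + d; the 4 given values yield a linear system in the 4 coefficients.
Solving, s(k) = -k³ - 9k² + 5k - 4.
Then s(-2) = -42.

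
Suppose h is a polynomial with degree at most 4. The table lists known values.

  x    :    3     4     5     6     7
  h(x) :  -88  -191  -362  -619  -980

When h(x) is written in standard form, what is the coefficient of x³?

First differences: -103, -171, -257, -361. Second differences: -68, -86, -104. Third differences: -18, -18.
Level-3 differences are constant, so h has degree 3.
Fitting a degree-3 polynomial gives h(x) = -3x³ + 2x² - 6x - 7.
The coefficient of x³ is -3.

-3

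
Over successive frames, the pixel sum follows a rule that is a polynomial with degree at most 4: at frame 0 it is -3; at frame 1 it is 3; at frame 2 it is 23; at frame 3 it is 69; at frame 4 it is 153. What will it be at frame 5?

Write the value at x as T(x).
First differences: 6, 20, 46, 84. Second differences: 14, 26, 38. Third differences: 12, 12.
Level-3 differences are constant, so T has degree 3.
Fitting a degree-3 polynomial gives T(x) = 2x³ + x² + 3x - 3.
Then T(5) = 287.

287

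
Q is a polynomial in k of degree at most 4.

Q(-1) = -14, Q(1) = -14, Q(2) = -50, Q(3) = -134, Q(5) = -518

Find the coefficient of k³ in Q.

Write Q(k) = ak^4 + bk³ + ck² + dk + e; the 5 given values yield a linear system in the 5 coefficients.
Solving, the leading coefficient vanishes, and Q(k) = -3k³ - 6k² + 3k - 8.
The coefficient of k³ is -3.

-3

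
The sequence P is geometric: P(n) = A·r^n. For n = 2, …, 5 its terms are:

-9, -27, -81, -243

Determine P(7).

Consecutive ratio: -27/(-9) = 3, and -81/(-27) = 3, so r = 3.
Then A·3^2 = -9 gives A = -1, and P(n) = -1·3^n.
P(7) = -1·3^7 = -2187.

-2187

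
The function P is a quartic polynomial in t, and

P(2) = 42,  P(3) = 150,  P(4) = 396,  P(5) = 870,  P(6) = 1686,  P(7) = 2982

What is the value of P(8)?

First differences: 108, 246, 474, 816, 1296. Second differences: 138, 228, 342, 480. Third differences: 90, 114, 138. Fourth differences: 24, 24.
Level-4 differences are constant, so P has degree 4.
Fitting a degree-4 polynomial gives P(t) = t^4 + t³ + 5t² - t.
Then P(8) = 4920.

4920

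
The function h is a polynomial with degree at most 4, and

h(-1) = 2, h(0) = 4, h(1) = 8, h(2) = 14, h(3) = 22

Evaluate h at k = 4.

First differences: 2, 4, 6, 8. Second differences: 2, 2, 2.
Level-2 differences are constant, so h has degree 2.
Fitting a degree-2 polynomial gives h(k) = k² + 3k + 4.
Then h(4) = 32.

32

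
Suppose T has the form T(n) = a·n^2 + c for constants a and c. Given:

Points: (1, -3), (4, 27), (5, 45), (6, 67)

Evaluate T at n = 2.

3

From T(1) = -3 and T(4) = 27: 1a + c = -3 and 16a + c = 27.
Subtracting: 15a = 30, so a = 2; then c = -3 − 2·1 = -5.
So T(n) = 2n² − 5, and T(2) = 3.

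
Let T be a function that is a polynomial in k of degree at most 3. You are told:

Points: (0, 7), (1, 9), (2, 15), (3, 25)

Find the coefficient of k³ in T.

First differences: 2, 6, 10. Second differences: 4, 4.
Level-2 differences are constant, so T has degree 2.
Fitting a degree-2 polynomial gives T(k) = 2k² + 7.
The coefficient of k³ is 0.

0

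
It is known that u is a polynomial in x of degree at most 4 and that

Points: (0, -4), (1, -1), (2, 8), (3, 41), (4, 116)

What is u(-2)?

-64

Write u(x) = ax^4 + bx³ + cx² + dx + e; the 5 given values yield a linear system in the 5 coefficients.
Solving, the leading coefficient vanishes, and u(x) = 3x³ - 6x² + 6x - 4.
Then u(-2) = -64.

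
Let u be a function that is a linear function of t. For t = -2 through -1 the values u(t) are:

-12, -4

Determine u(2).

20

Write u(t) = at + b; the 2 given values yield a linear system in the 2 coefficients.
Solving, u(t) = 8t + 4.
Then u(2) = 20.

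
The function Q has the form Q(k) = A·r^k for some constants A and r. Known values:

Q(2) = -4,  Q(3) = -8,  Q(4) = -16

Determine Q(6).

Consecutive ratio: -8/(-4) = 2, and -16/(-8) = 2, so r = 2.
Then A·2^2 = -4 gives A = -1, and Q(k) = -1·2^k.
Q(6) = -1·2^6 = -64.

-64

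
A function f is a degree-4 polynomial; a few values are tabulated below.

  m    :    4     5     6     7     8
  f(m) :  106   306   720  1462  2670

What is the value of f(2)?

12

Write f(m) = am^4 + bm³ + cm² + dm + e; the 5 given values yield a linear system in the 5 coefficients.
Solving, f(m) = m^4 - 3m³ + m² + 5m + 6.
Then f(2) = 12.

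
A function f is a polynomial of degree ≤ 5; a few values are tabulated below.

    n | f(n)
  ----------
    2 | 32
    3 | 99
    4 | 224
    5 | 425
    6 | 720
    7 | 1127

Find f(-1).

First differences: 67, 125, 201, 295, 407. Second differences: 58, 76, 94, 112. Third differences: 18, 18, 18.
Level-3 differences are constant, so f has degree 3.
Fitting a degree-3 polynomial gives f(n) = 3n³ + 2n².
Then f(-1) = -1.

-1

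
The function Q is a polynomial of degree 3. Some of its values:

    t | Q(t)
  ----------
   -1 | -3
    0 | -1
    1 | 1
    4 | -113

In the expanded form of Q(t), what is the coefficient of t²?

0

Write Q(t) = at³ + bt² + ct + d; the 4 given values yield a linear system in the 4 coefficients.
Solving, Q(t) = -2t³ + 4t - 1.
The coefficient of t² is 0.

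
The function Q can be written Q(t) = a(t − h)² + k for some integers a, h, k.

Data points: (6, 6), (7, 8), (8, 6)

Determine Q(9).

0

First differences 2, -2; second difference -4 = 2a, so a = -2.
Expanding, the t-coefficient is −2ah = 4h; matching it to the data gives h = 7, and then k = 8.
So Q(t) = -2(t − 7)² + 8.
Q(9) = -2·2² + 8 = 0.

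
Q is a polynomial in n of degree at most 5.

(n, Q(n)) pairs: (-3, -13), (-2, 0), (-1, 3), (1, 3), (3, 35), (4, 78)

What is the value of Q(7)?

387

Write Q(n) = an^5 + bn^4 + cn³ + dn² + en + p; the 6 given values yield a linear system in the 6 coefficients.
Solving, the top 2 coefficients vanish, and Q(n) = n³ + n² - n + 2.
Then Q(7) = 387.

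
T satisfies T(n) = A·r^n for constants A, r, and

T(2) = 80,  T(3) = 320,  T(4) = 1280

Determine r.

Consecutive ratio: 320/80 = 4, and 1280/320 = 4, so r = 4.
Then A·4^2 = 80 gives A = 5, and T(n) = 5·4^n.

4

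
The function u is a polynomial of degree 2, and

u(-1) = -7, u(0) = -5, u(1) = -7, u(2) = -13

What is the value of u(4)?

First differences: 2, -2, -6. Second differences: -4, -4.
Level-2 differences are constant, so u has degree 2.
Fitting a degree-2 polynomial gives u(n) = -2n² - 5.
Then u(4) = -37.

-37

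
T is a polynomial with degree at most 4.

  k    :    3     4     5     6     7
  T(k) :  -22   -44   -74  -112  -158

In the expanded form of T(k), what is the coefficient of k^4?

First differences: -22, -30, -38, -46. Second differences: -8, -8, -8.
Level-2 differences are constant, so T has degree 2.
Fitting a degree-2 polynomial gives T(k) = -4k² + 6k - 4.
The coefficient of k^4 is 0.

0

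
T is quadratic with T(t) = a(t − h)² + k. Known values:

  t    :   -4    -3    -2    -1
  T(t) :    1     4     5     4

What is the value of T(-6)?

-11

First differences 3, 1, -1; second difference -2 = 2a, so a = -1.
Expanding, the t-coefficient is −2ah = 2h; matching it to the data gives h = -2, and then k = 5.
So T(t) = -1(t + 2)² + 5.
T(-6) = -1·(-4)² + 5 = -11.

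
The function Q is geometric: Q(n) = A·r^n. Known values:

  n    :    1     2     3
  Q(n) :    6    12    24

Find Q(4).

Consecutive ratio: 12/6 = 2, and 24/12 = 2, so r = 2.
Then A·2^1 = 6 gives A = 3, and Q(n) = 3·2^n.
Q(4) = 3·2^4 = 48.

48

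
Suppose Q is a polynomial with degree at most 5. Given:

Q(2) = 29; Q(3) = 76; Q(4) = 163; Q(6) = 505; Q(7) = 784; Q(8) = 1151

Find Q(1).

Write Q(m) = am^5 + bm^4 + cm³ + dm² + em + p; the 6 given values yield a linear system in the 6 coefficients.
Solving, the top 2 coefficients vanish, and Q(m) = 2m³ + 2m² - m + 7.
Then Q(1) = 10.

10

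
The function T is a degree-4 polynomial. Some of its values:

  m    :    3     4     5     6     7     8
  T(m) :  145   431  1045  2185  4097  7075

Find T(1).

First differences: 286, 614, 1140, 1912, 2978. Second differences: 328, 526, 772, 1066. Third differences: 198, 246, 294. Fourth differences: 48, 48.
Level-4 differences are constant, so T has degree 4.
Fitting a degree-4 polynomial gives T(m) = 2m^4 - 3m³ + 6m² + 5m - 5.
Then T(1) = 5.

5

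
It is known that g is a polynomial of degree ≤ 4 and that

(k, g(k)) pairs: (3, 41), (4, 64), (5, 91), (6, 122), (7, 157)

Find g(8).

First differences: 23, 27, 31, 35. Second differences: 4, 4, 4.
Level-2 differences are constant, so g has degree 2.
Fitting a degree-2 polynomial gives g(k) = 2k² + 9k - 4.
Then g(8) = 196.

196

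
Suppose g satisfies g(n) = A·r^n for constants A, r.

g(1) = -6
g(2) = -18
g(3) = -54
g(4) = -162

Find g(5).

-486

Consecutive ratio: -18/(-6) = 3, and -54/(-18) = 3, so r = 3.
Then A·3^1 = -6 gives A = -2, and g(n) = -2·3^n.
g(5) = -2·3^5 = -486.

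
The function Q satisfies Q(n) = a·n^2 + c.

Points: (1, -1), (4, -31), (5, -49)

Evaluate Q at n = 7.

From Q(1) = -1 and Q(4) = -31: 1a + c = -1 and 16a + c = -31.
Subtracting: 15a = -30, so a = -2; then c = -1 − (-2)·1 = 1.
So Q(n) = -2n² + 1, and Q(7) = -97.

-97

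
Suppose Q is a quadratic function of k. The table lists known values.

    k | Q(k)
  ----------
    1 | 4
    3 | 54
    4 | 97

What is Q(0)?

Write Q(k) = ak² + bk + c; the 3 given values yield a linear system in the 3 coefficients.
Solving, Q(k) = 6k² + k - 3.
The constant term is Q(0) = -3.

-3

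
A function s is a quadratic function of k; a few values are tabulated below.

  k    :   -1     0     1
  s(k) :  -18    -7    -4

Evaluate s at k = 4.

Write s(k) = ak² + bk + c; the 3 given values yield a linear system in the 3 coefficients.
Solving, s(k) = -4k² + 7k - 7.
Then s(4) = -43.

-43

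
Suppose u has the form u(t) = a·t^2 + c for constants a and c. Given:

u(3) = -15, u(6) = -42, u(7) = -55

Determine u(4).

From u(3) = -15 and u(6) = -42: 9a + c = -15 and 36a + c = -42.
Subtracting: 27a = -27, so a = -1; then c = -15 − (-1)·9 = -6.
So u(t) = -1t² − 6, and u(4) = -22.

-22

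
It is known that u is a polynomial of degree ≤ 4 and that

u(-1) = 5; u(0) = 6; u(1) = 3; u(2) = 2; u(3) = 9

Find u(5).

71

First differences: 1, -3, -1, 7. Second differences: -4, 2, 8. Third differences: 6, 6.
Level-3 differences are constant, so u has degree 3.
Fitting a degree-3 polynomial gives u(n) = n³ - 2n² - 2n + 6.
Then u(5) = 71.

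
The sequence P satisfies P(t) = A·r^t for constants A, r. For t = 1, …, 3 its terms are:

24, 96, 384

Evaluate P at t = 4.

1536

Consecutive ratio: 96/24 = 4, and 384/96 = 4, so r = 4.
Then A·4^1 = 24 gives A = 6, and P(t) = 6·4^t.
P(4) = 6·4^4 = 1536.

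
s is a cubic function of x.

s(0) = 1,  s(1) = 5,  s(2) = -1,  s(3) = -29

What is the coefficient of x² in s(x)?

Write s(x) = ax³ + bx² + cx + d; the 4 given values yield a linear system in the 4 coefficients.
Solving, s(x) = -2x³ + x² + 5x + 1.
The coefficient of x² is 1.

1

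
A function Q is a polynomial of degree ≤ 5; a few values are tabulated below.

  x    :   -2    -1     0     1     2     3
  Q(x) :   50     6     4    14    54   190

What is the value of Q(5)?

Write Q(x) = ax^5 + bx^4 + cx³ + dx² + ex + p; the 6 given values yield a linear system in the 6 coefficients.
Solving, the leading coefficient vanishes, and Q(x) = 2x^4 - x³ + 4x² + 5x + 4.
Then Q(5) = 1254.

1254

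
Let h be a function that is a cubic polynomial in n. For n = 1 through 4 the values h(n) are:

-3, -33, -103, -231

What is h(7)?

Write h(n) = an³ + bn² + cn + d; the 4 given values yield a linear system in the 4 coefficients.
Solving, h(n) = -3n³ - 2n² - 3n + 5.
Then h(7) = -1143.

-1143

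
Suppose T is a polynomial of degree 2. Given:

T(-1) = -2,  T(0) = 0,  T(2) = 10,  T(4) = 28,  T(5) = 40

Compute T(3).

Write T(t) = at² + bt + c; the 5 given values yield a linear system in the 3 coefficients.
Solving, T(t) = t² + 3t.
Then T(3) = 18.

18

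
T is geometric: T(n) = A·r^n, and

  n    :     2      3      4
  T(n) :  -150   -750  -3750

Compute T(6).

-93750

Consecutive ratio: -750/(-150) = 5, and -3750/(-750) = 5, so r = 5.
Then A·5^2 = -150 gives A = -6, and T(n) = -6·5^n.
T(6) = -6·5^6 = -93750.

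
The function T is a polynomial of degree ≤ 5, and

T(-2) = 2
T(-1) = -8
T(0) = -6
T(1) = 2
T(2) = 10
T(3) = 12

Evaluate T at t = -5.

Write T(t) = at^5 + bt^4 + ct³ + dt² + et + p; the 6 given values yield a linear system in the 6 coefficients.
Solving, the top 2 coefficients vanish, and T(t) = -t³ + 3t² + 6t - 6.
Then T(-5) = 164.

164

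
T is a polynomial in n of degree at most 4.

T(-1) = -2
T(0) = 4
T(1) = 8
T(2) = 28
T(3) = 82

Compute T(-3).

-92

First differences: 6, 4, 20, 54. Second differences: -2, 16, 34. Third differences: 18, 18.
Level-3 differences are constant, so T has degree 3.
Fitting a degree-3 polynomial gives T(n) = 3n³ - n² + 2n + 4.
Then T(-3) = -92.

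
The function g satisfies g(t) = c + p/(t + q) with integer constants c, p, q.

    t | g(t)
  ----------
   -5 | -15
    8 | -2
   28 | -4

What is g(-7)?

(g(t) − c)(t + q) = p for each data point; the three points give a linear system in c and q, then p follows.
Solving: c = -5, q = 2, p = 30, so g(t) = -5 + 30/(t + 2).
Then g(-7) = -5 + 30/(-5) = -11.

-11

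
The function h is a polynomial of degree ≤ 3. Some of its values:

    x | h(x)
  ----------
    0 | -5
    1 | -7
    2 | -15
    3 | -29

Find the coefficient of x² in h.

-3

First differences: -2, -8, -14. Second differences: -6, -6.
Level-2 differences are constant, so h has degree 2.
Fitting a degree-2 polynomial gives h(x) = -3x² + x - 5.
The coefficient of x² is -3.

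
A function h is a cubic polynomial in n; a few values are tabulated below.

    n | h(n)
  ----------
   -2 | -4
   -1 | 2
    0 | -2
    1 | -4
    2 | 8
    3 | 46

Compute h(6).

First differences: 6, -4, -2, 12, 38. Second differences: -10, 2, 14, 26. Third differences: 12, 12, 12.
Level-3 differences are constant, so h has degree 3.
Fitting a degree-3 polynomial gives h(n) = 2n³ + n² - 5n - 2.
Then h(6) = 436.

436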